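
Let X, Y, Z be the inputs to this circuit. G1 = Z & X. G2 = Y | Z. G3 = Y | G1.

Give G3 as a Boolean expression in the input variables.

G1 = Z & X
G3 = Y | G1 = Y | (Z & X)

Y | (Z & X)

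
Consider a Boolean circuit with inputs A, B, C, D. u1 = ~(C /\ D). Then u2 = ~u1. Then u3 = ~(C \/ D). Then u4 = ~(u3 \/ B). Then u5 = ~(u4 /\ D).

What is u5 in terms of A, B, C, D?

u3 = ~(C \/ D)
u4 = ~(u3 \/ B) = ~((~(C \/ D)) \/ B)
u5 = ~(u4 /\ D) = ~((~((~(C \/ D)) \/ B)) /\ D)

~((~((~(C \/ D)) \/ B)) /\ D)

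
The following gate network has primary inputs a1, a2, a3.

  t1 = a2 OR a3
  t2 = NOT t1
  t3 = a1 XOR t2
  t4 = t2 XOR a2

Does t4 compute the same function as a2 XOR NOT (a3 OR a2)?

Yes

t1 = a2 OR a3
t2 = NOT t1 = NOT (a2 OR a3)
t4 = t2 XOR a2 = NOT (a2 OR a3) XOR a2
At a1=0, a2=0, a3=1: circuit gives 0, formula gives 0.
At a1=0, a2=0, a3=0: circuit gives 1, formula gives 1.
Agrees on all 8 inputs.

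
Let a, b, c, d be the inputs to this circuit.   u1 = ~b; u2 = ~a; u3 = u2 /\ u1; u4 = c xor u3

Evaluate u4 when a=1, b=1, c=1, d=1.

u1 = ~1 = 0
u2 = ~1 = 0
u3 = 0 /\ 0 = 0
u4 = 1 xor 0 = 1

1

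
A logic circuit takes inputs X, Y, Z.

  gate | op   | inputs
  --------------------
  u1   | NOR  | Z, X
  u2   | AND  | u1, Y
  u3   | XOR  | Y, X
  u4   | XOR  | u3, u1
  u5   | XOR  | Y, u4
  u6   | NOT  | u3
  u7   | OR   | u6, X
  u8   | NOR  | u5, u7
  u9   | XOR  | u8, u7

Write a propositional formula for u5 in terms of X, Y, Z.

u1 = Z NOR X
u3 = Y XOR X
u4 = u3 XOR u1 = (Y XOR X) XOR (Z NOR X)
u5 = Y XOR u4 = Y XOR ((Y XOR X) XOR (Z NOR X))

Y XOR ((Y XOR X) XOR (Z NOR X))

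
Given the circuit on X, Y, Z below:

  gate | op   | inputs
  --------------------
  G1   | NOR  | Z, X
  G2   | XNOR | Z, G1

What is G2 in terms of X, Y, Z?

G1 = Z NOR X
G2 = Z XNOR G1 = Z XNOR (Z NOR X)

Z XNOR (Z NOR X)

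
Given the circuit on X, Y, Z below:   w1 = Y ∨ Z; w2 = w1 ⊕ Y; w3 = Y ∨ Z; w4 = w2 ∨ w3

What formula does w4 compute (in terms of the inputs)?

((Y ∨ Z) ⊕ Y) ∨ (Y ∨ Z)

w1 = Y ∨ Z
w2 = w1 ⊕ Y = (Y ∨ Z) ⊕ Y
w3 = Y ∨ Z
w4 = w2 ∨ w3 = ((Y ∨ Z) ⊕ Y) ∨ (Y ∨ Z)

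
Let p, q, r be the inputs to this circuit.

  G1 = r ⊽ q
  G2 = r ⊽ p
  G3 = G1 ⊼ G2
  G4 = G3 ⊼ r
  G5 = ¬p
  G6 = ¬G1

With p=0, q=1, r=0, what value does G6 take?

1

G1 = 0 ⊽ 1 = 0
G6 = ¬0 = 1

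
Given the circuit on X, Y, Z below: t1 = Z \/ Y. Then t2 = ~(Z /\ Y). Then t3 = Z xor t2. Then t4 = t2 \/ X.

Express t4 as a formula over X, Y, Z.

(~(Z /\ Y)) \/ X

t2 = ~(Z /\ Y)
t4 = t2 \/ X = (~(Z /\ Y)) \/ X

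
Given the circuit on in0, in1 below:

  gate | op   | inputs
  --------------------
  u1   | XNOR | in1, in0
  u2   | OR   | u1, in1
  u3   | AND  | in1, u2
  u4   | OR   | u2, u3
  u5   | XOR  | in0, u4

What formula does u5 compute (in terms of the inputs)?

in0 XOR (((in1 XNOR in0) OR in1) OR (in1 AND ((in1 XNOR in0) OR in1)))

u1 = in1 XNOR in0
u2 = u1 OR in1 = (in1 XNOR in0) OR in1
u3 = in1 AND u2 = in1 AND ((in1 XNOR in0) OR in1)
u4 = u2 OR u3 = ((in1 XNOR in0) OR in1) OR (in1 AND ((in1 XNOR in0) OR in1))
u5 = in0 XOR u4 = in0 XOR (((in1 XNOR in0) OR in1) OR (in1 AND ((in1 XNOR in0) OR in1)))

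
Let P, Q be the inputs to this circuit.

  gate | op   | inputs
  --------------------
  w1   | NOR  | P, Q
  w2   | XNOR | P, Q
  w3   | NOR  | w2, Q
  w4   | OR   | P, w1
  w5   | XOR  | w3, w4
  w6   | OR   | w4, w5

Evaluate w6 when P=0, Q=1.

0

w1 = 0 NOR 1 = 0
w2 = 0 XNOR 1 = 0
w3 = 0 NOR 1 = 0
w4 = 0 OR 0 = 0
w5 = 0 XOR 0 = 0
w6 = 0 OR 0 = 0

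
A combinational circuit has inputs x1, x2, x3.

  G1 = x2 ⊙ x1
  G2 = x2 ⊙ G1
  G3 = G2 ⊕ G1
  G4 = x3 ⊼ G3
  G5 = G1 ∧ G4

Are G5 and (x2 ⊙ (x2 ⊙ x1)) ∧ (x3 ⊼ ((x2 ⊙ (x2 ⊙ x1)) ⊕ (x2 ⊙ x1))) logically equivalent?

No

G1 = x2 ⊙ x1
G2 = x2 ⊙ G1 = x2 ⊙ (x2 ⊙ x1)
G3 = G2 ⊕ G1 = (x2 ⊙ (x2 ⊙ x1)) ⊕ (x2 ⊙ x1)
G4 = x3 ⊼ G3 = x3 ⊼ ((x2 ⊙ (x2 ⊙ x1)) ⊕ (x2 ⊙ x1))
G5 = G1 ∧ G4 = (x2 ⊙ x1) ∧ (x3 ⊼ ((x2 ⊙ (x2 ⊙ x1)) ⊕ (x2 ⊙ x1)))
At x1=0, x2=0, x3=0: circuit gives 1, formula gives 0.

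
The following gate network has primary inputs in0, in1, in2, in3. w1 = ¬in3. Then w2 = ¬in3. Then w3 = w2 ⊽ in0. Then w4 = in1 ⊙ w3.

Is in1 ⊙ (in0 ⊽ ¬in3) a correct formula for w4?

w2 = ¬in3
w3 = w2 ⊽ in0 = ¬in3 ⊽ in0
w4 = in1 ⊙ w3 = in1 ⊙ (¬in3 ⊽ in0)
At in0=0, in1=0, in2=0, in3=1: circuit gives 0, formula gives 0.
At in0=0, in1=0, in2=0, in3=0: circuit gives 1, formula gives 1.
Agrees on all 16 inputs.

Yes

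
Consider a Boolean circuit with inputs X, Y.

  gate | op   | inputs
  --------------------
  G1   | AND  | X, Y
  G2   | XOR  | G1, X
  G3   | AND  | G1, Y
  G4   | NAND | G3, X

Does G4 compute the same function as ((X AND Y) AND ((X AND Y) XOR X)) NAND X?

No

G1 = X AND Y
G3 = G1 AND Y = (X AND Y) AND Y
G4 = G3 NAND X = ((X AND Y) AND Y) NAND X
At X=1, Y=1: circuit gives 0, formula gives 1.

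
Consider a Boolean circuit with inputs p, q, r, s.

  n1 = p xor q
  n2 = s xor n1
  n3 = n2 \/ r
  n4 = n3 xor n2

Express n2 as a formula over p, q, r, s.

n1 = p xor q
n2 = s xor n1 = s xor (p xor q)

s xor (p xor q)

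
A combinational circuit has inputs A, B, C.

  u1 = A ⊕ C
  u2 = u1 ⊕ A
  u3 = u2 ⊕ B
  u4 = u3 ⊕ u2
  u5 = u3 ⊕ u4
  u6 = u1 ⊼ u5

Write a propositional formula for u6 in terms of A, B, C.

u1 = A ⊕ C
u2 = u1 ⊕ A = (A ⊕ C) ⊕ A
u3 = u2 ⊕ B = ((A ⊕ C) ⊕ A) ⊕ B
u4 = u3 ⊕ u2 = (((A ⊕ C) ⊕ A) ⊕ B) ⊕ ((A ⊕ C) ⊕ A)
u5 = u3 ⊕ u4 = (((A ⊕ C) ⊕ A) ⊕ B) ⊕ ((((A ⊕ C) ⊕ A) ⊕ B) ⊕ ((A ⊕ C) ⊕ A))
u6 = u1 ⊼ u5 = (A ⊕ C) ⊼ ((((A ⊕ C) ⊕ A) ⊕ B) ⊕ ((((A ⊕ C) ⊕ A) ⊕ B) ⊕ ((A ⊕ C) ⊕ A)))

(A ⊕ C) ⊼ ((((A ⊕ C) ⊕ A) ⊕ B) ⊕ ((((A ⊕ C) ⊕ A) ⊕ B) ⊕ ((A ⊕ C) ⊕ A)))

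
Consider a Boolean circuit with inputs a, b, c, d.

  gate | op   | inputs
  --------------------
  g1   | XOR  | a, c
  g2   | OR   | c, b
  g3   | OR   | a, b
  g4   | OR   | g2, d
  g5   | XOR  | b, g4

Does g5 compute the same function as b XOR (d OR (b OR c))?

Yes

g2 = c OR b
g4 = g2 OR d = (c OR b) OR d
g5 = b XOR g4 = b XOR ((c OR b) OR d)
At a=0, b=0, c=0, d=0: circuit gives 0, formula gives 0.
At a=0, b=0, c=0, d=1: circuit gives 1, formula gives 1.
Agrees on all 16 inputs.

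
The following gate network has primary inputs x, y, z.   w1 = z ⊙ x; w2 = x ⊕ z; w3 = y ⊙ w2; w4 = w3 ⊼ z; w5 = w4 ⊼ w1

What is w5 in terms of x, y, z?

((y ⊙ (x ⊕ z)) ⊼ z) ⊼ (z ⊙ x)

w1 = z ⊙ x
w2 = x ⊕ z
w3 = y ⊙ w2 = y ⊙ (x ⊕ z)
w4 = w3 ⊼ z = (y ⊙ (x ⊕ z)) ⊼ z
w5 = w4 ⊼ w1 = ((y ⊙ (x ⊕ z)) ⊼ z) ⊼ (z ⊙ x)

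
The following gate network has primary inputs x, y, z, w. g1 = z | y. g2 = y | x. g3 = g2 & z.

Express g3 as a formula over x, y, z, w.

(y | x) & z

g2 = y | x
g3 = g2 & z = (y | x) & z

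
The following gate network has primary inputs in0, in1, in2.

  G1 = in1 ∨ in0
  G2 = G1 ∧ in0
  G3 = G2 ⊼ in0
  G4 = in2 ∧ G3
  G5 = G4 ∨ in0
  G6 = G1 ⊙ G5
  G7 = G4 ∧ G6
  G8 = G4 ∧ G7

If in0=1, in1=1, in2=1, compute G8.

0

G1 = 1 ∨ 1 = 1
G2 = 1 ∧ 1 = 1
G3 = 1 ⊼ 1 = 0
G4 = 1 ∧ 0 = 0
G5 = 0 ∨ 1 = 1
G6 = 1 ⊙ 1 = 1
G7 = 0 ∧ 1 = 0
G8 = 0 ∧ 0 = 0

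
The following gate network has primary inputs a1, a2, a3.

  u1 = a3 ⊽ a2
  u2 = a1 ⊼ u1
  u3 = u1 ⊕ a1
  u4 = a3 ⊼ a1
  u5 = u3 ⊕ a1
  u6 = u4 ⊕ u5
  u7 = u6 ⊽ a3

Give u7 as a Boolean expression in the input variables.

u1 = a3 ⊽ a2
u3 = u1 ⊕ a1 = (a3 ⊽ a2) ⊕ a1
u4 = a3 ⊼ a1
u5 = u3 ⊕ a1 = ((a3 ⊽ a2) ⊕ a1) ⊕ a1
u6 = u4 ⊕ u5 = (a3 ⊼ a1) ⊕ (((a3 ⊽ a2) ⊕ a1) ⊕ a1)
u7 = u6 ⊽ a3 = ((a3 ⊼ a1) ⊕ (((a3 ⊽ a2) ⊕ a1) ⊕ a1)) ⊽ a3

((a3 ⊼ a1) ⊕ (((a3 ⊽ a2) ⊕ a1) ⊕ a1)) ⊽ a3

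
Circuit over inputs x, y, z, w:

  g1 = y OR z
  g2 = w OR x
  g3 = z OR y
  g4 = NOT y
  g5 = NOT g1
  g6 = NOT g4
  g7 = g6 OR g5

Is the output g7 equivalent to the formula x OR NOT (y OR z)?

g1 = y OR z
g4 = NOT y
g5 = NOT g1 = NOT (y OR z)
g6 = NOT g4 = NOT NOT y
g7 = g6 OR g5 = NOT NOT y OR NOT (y OR z)
At x=0, y=1, z=0, w=0: circuit gives 1, formula gives 0.

No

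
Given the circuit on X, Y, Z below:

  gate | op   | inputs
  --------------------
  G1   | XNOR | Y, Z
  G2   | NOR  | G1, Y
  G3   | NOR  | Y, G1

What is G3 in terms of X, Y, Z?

G1 = Y XNOR Z
G3 = Y NOR G1 = Y NOR (Y XNOR Z)

Y NOR (Y XNOR Z)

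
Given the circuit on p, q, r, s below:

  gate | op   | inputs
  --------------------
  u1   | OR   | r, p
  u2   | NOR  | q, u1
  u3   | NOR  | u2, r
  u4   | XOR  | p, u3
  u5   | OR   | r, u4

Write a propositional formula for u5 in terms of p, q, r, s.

r OR (p XOR ((q NOR (r OR p)) NOR r))

u1 = r OR p
u2 = q NOR u1 = q NOR (r OR p)
u3 = u2 NOR r = (q NOR (r OR p)) NOR r
u4 = p XOR u3 = p XOR ((q NOR (r OR p)) NOR r)
u5 = r OR u4 = r OR (p XOR ((q NOR (r OR p)) NOR r))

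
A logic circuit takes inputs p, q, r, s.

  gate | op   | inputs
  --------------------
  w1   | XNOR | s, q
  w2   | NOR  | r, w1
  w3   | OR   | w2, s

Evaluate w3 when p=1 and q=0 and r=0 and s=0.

w1 = 0 XNOR 0 = 1
w2 = 0 NOR 1 = 0
w3 = 0 OR 0 = 0

0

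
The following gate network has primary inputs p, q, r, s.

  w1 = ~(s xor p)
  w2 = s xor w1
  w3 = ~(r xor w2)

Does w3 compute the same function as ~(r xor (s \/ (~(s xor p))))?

w1 = ~(s xor p)
w2 = s xor w1 = s xor (~(s xor p))
w3 = ~(r xor w2) = ~(r xor (s xor (~(s xor p))))
At p=1, q=0, r=0, s=1: circuit gives 1, formula gives 0.

No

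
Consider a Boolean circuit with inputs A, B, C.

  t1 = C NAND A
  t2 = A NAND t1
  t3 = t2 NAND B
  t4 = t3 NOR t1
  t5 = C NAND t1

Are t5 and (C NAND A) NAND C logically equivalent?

Yes

t1 = C NAND A
t5 = C NAND t1 = C NAND (C NAND A)
At A=0, B=0, C=1: circuit gives 0, formula gives 0.
At A=0, B=0, C=0: circuit gives 1, formula gives 1.
Agrees on all 8 inputs.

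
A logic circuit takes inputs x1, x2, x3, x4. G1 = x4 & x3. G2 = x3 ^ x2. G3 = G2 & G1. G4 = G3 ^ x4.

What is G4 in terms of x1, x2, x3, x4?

G1 = x4 & x3
G2 = x3 ^ x2
G3 = G2 & G1 = (x3 ^ x2) & (x4 & x3)
G4 = G3 ^ x4 = ((x3 ^ x2) & (x4 & x3)) ^ x4

((x3 ^ x2) & (x4 & x3)) ^ x4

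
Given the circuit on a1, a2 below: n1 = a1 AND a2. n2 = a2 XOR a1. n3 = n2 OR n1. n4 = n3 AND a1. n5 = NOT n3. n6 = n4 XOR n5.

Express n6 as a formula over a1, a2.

(((a2 XOR a1) OR (a1 AND a2)) AND a1) XOR NOT ((a2 XOR a1) OR (a1 AND a2))

n1 = a1 AND a2
n2 = a2 XOR a1
n3 = n2 OR n1 = (a2 XOR a1) OR (a1 AND a2)
n4 = n3 AND a1 = ((a2 XOR a1) OR (a1 AND a2)) AND a1
n5 = NOT n3 = NOT ((a2 XOR a1) OR (a1 AND a2))
n6 = n4 XOR n5 = (((a2 XOR a1) OR (a1 AND a2)) AND a1) XOR NOT ((a2 XOR a1) OR (a1 AND a2))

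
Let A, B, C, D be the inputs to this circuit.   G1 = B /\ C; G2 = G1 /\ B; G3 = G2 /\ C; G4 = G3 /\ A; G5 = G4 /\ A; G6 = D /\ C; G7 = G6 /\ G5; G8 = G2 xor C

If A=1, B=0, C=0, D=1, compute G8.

G1 = 0 /\ 0 = 0
G2 = 0 /\ 0 = 0
G8 = 0 xor 0 = 0

0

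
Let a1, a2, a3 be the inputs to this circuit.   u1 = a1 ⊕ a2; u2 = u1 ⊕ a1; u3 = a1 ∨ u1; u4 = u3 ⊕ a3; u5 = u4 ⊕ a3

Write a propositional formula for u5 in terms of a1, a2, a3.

((a1 ∨ (a1 ⊕ a2)) ⊕ a3) ⊕ a3

u1 = a1 ⊕ a2
u3 = a1 ∨ u1 = a1 ∨ (a1 ⊕ a2)
u4 = u3 ⊕ a3 = (a1 ∨ (a1 ⊕ a2)) ⊕ a3
u5 = u4 ⊕ a3 = ((a1 ∨ (a1 ⊕ a2)) ⊕ a3) ⊕ a3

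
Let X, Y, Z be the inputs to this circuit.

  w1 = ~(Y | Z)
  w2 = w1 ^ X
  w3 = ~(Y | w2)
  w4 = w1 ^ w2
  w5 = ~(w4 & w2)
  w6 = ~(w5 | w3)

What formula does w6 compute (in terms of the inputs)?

~((~(((~(Y | Z)) ^ ((~(Y | Z)) ^ X)) & ((~(Y | Z)) ^ X))) | (~(Y | ((~(Y | Z)) ^ X))))

w1 = ~(Y | Z)
w2 = w1 ^ X = (~(Y | Z)) ^ X
w3 = ~(Y | w2) = ~(Y | ((~(Y | Z)) ^ X))
w4 = w1 ^ w2 = (~(Y | Z)) ^ ((~(Y | Z)) ^ X)
w5 = ~(w4 & w2) = ~(((~(Y | Z)) ^ ((~(Y | Z)) ^ X)) & ((~(Y | Z)) ^ X))
w6 = ~(w5 | w3) = ~((~(((~(Y | Z)) ^ ((~(Y | Z)) ^ X)) & ((~(Y | Z)) ^ X))) | (~(Y | ((~(Y | Z)) ^ X))))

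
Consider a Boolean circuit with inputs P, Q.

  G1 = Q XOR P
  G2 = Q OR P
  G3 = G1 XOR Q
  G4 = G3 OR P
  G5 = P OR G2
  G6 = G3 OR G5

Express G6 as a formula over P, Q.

G1 = Q XOR P
G2 = Q OR P
G3 = G1 XOR Q = (Q XOR P) XOR Q
G5 = P OR G2 = P OR (Q OR P)
G6 = G3 OR G5 = ((Q XOR P) XOR Q) OR (P OR (Q OR P))

((Q XOR P) XOR Q) OR (P OR (Q OR P))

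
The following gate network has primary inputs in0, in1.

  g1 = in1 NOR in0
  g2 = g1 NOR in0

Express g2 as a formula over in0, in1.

g1 = in1 NOR in0
g2 = g1 NOR in0 = (in1 NOR in0) NOR in0

(in1 NOR in0) NOR in0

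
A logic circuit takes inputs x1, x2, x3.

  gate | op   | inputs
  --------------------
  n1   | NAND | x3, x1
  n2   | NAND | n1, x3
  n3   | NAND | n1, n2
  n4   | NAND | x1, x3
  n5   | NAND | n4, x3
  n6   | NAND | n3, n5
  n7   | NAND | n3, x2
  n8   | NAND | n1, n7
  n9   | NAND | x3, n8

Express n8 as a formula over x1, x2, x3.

(x3 NAND x1) NAND (((x3 NAND x1) NAND ((x3 NAND x1) NAND x3)) NAND x2)

n1 = x3 NAND x1
n2 = n1 NAND x3 = (x3 NAND x1) NAND x3
n3 = n1 NAND n2 = (x3 NAND x1) NAND ((x3 NAND x1) NAND x3)
n7 = n3 NAND x2 = ((x3 NAND x1) NAND ((x3 NAND x1) NAND x3)) NAND x2
n8 = n1 NAND n7 = (x3 NAND x1) NAND (((x3 NAND x1) NAND ((x3 NAND x1) NAND x3)) NAND x2)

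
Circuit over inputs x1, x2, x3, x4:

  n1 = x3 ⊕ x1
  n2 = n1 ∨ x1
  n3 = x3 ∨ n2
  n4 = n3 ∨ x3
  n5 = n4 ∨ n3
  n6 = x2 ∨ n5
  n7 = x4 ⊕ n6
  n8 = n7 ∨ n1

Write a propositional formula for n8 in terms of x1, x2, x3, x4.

(x4 ⊕ (x2 ∨ (((x3 ∨ ((x3 ⊕ x1) ∨ x1)) ∨ x3) ∨ (x3 ∨ ((x3 ⊕ x1) ∨ x1))))) ∨ (x3 ⊕ x1)

n1 = x3 ⊕ x1
n2 = n1 ∨ x1 = (x3 ⊕ x1) ∨ x1
n3 = x3 ∨ n2 = x3 ∨ ((x3 ⊕ x1) ∨ x1)
n4 = n3 ∨ x3 = (x3 ∨ ((x3 ⊕ x1) ∨ x1)) ∨ x3
n5 = n4 ∨ n3 = ((x3 ∨ ((x3 ⊕ x1) ∨ x1)) ∨ x3) ∨ (x3 ∨ ((x3 ⊕ x1) ∨ x1))
n6 = x2 ∨ n5 = x2 ∨ (((x3 ∨ ((x3 ⊕ x1) ∨ x1)) ∨ x3) ∨ (x3 ∨ ((x3 ⊕ x1) ∨ x1)))
n7 = x4 ⊕ n6 = x4 ⊕ (x2 ∨ (((x3 ∨ ((x3 ⊕ x1) ∨ x1)) ∨ x3) ∨ (x3 ∨ ((x3 ⊕ x1) ∨ x1))))
n8 = n7 ∨ n1 = (x4 ⊕ (x2 ∨ (((x3 ∨ ((x3 ⊕ x1) ∨ x1)) ∨ x3) ∨ (x3 ∨ ((x3 ⊕ x1) ∨ x1))))) ∨ (x3 ⊕ x1)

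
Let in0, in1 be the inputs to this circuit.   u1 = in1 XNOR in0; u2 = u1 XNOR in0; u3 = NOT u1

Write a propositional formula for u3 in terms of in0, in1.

NOT (in1 XNOR in0)

u1 = in1 XNOR in0
u3 = NOT u1 = NOT (in1 XNOR in0)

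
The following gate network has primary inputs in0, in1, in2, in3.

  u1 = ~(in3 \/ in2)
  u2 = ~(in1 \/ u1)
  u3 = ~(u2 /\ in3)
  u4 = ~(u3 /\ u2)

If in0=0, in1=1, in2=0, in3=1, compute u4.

1

u1 = ~(1 \/ 0) = 0
u2 = ~(1 \/ 0) = 0
u3 = ~(0 /\ 1) = 1
u4 = ~(1 /\ 0) = 1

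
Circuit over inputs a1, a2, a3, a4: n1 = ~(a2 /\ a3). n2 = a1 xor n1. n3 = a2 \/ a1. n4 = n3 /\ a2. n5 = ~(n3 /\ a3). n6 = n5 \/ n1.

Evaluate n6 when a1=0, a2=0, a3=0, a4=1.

n1 = ~(0 /\ 0) = 1
n3 = 0 \/ 0 = 0
n5 = ~(0 /\ 0) = 1
n6 = 1 \/ 1 = 1

1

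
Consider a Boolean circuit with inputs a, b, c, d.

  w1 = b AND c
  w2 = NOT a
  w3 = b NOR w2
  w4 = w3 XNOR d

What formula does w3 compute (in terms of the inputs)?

b NOR NOT a

w2 = NOT a
w3 = b NOR w2 = b NOR NOT a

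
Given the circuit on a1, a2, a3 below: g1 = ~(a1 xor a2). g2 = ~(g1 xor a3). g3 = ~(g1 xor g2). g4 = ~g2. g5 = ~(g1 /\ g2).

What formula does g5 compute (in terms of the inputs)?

~((~(a1 xor a2)) /\ (~((~(a1 xor a2)) xor a3)))

g1 = ~(a1 xor a2)
g2 = ~(g1 xor a3) = ~((~(a1 xor a2)) xor a3)
g5 = ~(g1 /\ g2) = ~((~(a1 xor a2)) /\ (~((~(a1 xor a2)) xor a3)))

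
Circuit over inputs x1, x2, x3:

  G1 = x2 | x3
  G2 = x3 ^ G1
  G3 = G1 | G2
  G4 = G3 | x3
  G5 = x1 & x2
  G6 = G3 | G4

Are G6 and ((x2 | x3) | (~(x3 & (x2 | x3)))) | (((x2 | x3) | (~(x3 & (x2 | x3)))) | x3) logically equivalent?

G1 = x2 | x3
G2 = x3 ^ G1 = x3 ^ (x2 | x3)
G3 = G1 | G2 = (x2 | x3) | (x3 ^ (x2 | x3))
G4 = G3 | x3 = ((x2 | x3) | (x3 ^ (x2 | x3))) | x3
G6 = G3 | G4 = ((x2 | x3) | (x3 ^ (x2 | x3))) | (((x2 | x3) | (x3 ^ (x2 | x3))) | x3)
At x1=0, x2=0, x3=0: circuit gives 0, formula gives 1.

No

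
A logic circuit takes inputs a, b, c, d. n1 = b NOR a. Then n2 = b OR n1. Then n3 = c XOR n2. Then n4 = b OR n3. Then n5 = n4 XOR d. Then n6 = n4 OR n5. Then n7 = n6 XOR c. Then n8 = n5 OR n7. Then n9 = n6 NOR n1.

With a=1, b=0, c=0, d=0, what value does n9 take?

1

n1 = 0 NOR 1 = 0
n2 = 0 OR 0 = 0
n3 = 0 XOR 0 = 0
n4 = 0 OR 0 = 0
n5 = 0 XOR 0 = 0
n6 = 0 OR 0 = 0
n9 = 0 NOR 0 = 1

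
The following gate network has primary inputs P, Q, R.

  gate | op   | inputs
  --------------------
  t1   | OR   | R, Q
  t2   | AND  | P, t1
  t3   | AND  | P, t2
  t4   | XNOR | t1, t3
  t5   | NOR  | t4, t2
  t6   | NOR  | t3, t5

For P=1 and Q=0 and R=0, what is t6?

1

t1 = 0 OR 0 = 0
t2 = 1 AND 0 = 0
t3 = 1 AND 0 = 0
t4 = 0 XNOR 0 = 1
t5 = 1 NOR 0 = 0
t6 = 0 NOR 0 = 1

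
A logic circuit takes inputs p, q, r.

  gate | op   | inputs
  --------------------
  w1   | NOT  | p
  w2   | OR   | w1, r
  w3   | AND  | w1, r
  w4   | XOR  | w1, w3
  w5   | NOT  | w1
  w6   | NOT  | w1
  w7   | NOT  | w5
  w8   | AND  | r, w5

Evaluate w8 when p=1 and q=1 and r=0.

0

w1 = NOT 1 = 0
w5 = NOT 0 = 1
w8 = 0 AND 1 = 0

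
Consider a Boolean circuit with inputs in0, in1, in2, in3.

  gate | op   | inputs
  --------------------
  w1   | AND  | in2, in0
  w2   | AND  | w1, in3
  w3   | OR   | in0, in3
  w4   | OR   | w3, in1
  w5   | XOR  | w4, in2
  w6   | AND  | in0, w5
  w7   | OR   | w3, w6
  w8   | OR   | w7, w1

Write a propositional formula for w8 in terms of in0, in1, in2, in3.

w1 = in2 AND in0
w3 = in0 OR in3
w4 = w3 OR in1 = (in0 OR in3) OR in1
w5 = w4 XOR in2 = ((in0 OR in3) OR in1) XOR in2
w6 = in0 AND w5 = in0 AND (((in0 OR in3) OR in1) XOR in2)
w7 = w3 OR w6 = (in0 OR in3) OR (in0 AND (((in0 OR in3) OR in1) XOR in2))
w8 = w7 OR w1 = ((in0 OR in3) OR (in0 AND (((in0 OR in3) OR in1) XOR in2))) OR (in2 AND in0)

((in0 OR in3) OR (in0 AND (((in0 OR in3) OR in1) XOR in2))) OR (in2 AND in0)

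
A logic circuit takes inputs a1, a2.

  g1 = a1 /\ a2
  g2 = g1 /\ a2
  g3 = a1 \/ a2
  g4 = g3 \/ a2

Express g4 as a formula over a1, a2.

(a1 \/ a2) \/ a2

g3 = a1 \/ a2
g4 = g3 \/ a2 = (a1 \/ a2) \/ a2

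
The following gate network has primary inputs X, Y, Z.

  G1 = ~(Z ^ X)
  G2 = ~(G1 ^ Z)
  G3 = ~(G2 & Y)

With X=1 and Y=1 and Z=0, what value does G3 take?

G1 = ~(0 ^ 1) = 0
G2 = ~(0 ^ 0) = 1
G3 = ~(1 & 1) = 0

0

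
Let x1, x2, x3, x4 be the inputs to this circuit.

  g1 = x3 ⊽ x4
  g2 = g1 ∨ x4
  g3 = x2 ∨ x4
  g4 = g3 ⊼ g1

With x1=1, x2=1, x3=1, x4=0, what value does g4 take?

g1 = 1 ⊽ 0 = 0
g3 = 1 ∨ 0 = 1
g4 = 1 ⊼ 0 = 1

1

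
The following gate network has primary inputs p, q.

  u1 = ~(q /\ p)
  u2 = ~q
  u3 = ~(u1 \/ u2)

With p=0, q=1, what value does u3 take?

u1 = ~(1 /\ 0) = 1
u2 = ~1 = 0
u3 = ~(1 \/ 0) = 0

0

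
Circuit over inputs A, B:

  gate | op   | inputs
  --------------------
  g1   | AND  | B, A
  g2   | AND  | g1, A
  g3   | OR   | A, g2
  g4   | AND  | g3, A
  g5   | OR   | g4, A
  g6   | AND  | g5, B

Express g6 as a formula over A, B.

g1 = B AND A
g2 = g1 AND A = (B AND A) AND A
g3 = A OR g2 = A OR ((B AND A) AND A)
g4 = g3 AND A = (A OR ((B AND A) AND A)) AND A
g5 = g4 OR A = ((A OR ((B AND A) AND A)) AND A) OR A
g6 = g5 AND B = (((A OR ((B AND A) AND A)) AND A) OR A) AND B

(((A OR ((B AND A) AND A)) AND A) OR A) AND B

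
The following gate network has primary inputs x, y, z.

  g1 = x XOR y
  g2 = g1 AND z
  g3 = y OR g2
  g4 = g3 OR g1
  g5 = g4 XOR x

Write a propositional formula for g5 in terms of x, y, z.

g1 = x XOR y
g2 = g1 AND z = (x XOR y) AND z
g3 = y OR g2 = y OR ((x XOR y) AND z)
g4 = g3 OR g1 = (y OR ((x XOR y) AND z)) OR (x XOR y)
g5 = g4 XOR x = ((y OR ((x XOR y) AND z)) OR (x XOR y)) XOR x

((y OR ((x XOR y) AND z)) OR (x XOR y)) XOR x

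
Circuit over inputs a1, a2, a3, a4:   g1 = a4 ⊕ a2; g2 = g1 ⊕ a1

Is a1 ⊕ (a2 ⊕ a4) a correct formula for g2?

g1 = a4 ⊕ a2
g2 = g1 ⊕ a1 = (a4 ⊕ a2) ⊕ a1
At a1=0, a2=0, a3=0, a4=0: circuit gives 0, formula gives 0.
At a1=0, a2=0, a3=0, a4=1: circuit gives 1, formula gives 1.
Agrees on all 16 inputs.

Yes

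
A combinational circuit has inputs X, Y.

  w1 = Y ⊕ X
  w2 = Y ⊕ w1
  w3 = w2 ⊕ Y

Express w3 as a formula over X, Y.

(Y ⊕ (Y ⊕ X)) ⊕ Y

w1 = Y ⊕ X
w2 = Y ⊕ w1 = Y ⊕ (Y ⊕ X)
w3 = w2 ⊕ Y = (Y ⊕ (Y ⊕ X)) ⊕ Y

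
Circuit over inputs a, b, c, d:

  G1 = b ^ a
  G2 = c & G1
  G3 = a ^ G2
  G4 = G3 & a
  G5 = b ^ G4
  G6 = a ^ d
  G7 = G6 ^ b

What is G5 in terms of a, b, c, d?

G1 = b ^ a
G2 = c & G1 = c & (b ^ a)
G3 = a ^ G2 = a ^ (c & (b ^ a))
G4 = G3 & a = (a ^ (c & (b ^ a))) & a
G5 = b ^ G4 = b ^ ((a ^ (c & (b ^ a))) & a)

b ^ ((a ^ (c & (b ^ a))) & a)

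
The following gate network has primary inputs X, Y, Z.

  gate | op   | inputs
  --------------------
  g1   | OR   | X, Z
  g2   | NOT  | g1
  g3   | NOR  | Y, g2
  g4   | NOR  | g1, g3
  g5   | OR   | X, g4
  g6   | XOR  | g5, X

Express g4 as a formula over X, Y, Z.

g1 = X OR Z
g2 = NOT g1 = NOT (X OR Z)
g3 = Y NOR g2 = Y NOR NOT (X OR Z)
g4 = g1 NOR g3 = (X OR Z) NOR (Y NOR NOT (X OR Z))

(X OR Z) NOR (Y NOR NOT (X OR Z))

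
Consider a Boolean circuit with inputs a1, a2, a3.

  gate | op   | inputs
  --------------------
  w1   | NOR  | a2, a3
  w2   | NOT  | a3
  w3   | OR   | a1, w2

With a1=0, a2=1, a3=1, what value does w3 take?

0

w2 = NOT 1 = 0
w3 = 0 OR 0 = 0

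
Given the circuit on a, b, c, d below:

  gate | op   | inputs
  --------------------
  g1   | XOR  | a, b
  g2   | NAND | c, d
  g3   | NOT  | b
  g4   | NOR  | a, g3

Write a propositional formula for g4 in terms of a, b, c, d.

a NOR NOT b

g3 = NOT b
g4 = a NOR g3 = a NOR NOT b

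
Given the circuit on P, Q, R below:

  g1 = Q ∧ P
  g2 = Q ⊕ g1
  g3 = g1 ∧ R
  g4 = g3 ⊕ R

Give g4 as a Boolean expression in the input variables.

((Q ∧ P) ∧ R) ⊕ R

g1 = Q ∧ P
g3 = g1 ∧ R = (Q ∧ P) ∧ R
g4 = g3 ⊕ R = ((Q ∧ P) ∧ R) ⊕ R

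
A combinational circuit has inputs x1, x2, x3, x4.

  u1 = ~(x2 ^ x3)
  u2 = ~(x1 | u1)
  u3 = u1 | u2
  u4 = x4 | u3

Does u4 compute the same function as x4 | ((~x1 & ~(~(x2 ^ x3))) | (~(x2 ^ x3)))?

u1 = ~(x2 ^ x3)
u2 = ~(x1 | u1) = ~(x1 | (~(x2 ^ x3)))
u3 = u1 | u2 = (~(x2 ^ x3)) | (~(x1 | (~(x2 ^ x3))))
u4 = x4 | u3 = x4 | ((~(x2 ^ x3)) | (~(x1 | (~(x2 ^ x3)))))
At x1=1, x2=0, x3=1, x4=0: circuit gives 0, formula gives 0.
At x1=0, x2=0, x3=0, x4=0: circuit gives 1, formula gives 1.
Agrees on all 16 inputs.

Yes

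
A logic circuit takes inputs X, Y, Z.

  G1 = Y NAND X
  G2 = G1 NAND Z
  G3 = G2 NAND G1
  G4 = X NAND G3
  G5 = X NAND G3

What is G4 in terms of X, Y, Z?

X NAND (((Y NAND X) NAND Z) NAND (Y NAND X))

G1 = Y NAND X
G2 = G1 NAND Z = (Y NAND X) NAND Z
G3 = G2 NAND G1 = ((Y NAND X) NAND Z) NAND (Y NAND X)
G4 = X NAND G3 = X NAND (((Y NAND X) NAND Z) NAND (Y NAND X))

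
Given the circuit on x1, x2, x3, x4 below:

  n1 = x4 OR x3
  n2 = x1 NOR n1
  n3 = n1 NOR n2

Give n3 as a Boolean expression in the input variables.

n1 = x4 OR x3
n2 = x1 NOR n1 = x1 NOR (x4 OR x3)
n3 = n1 NOR n2 = (x4 OR x3) NOR (x1 NOR (x4 OR x3))

(x4 OR x3) NOR (x1 NOR (x4 OR x3))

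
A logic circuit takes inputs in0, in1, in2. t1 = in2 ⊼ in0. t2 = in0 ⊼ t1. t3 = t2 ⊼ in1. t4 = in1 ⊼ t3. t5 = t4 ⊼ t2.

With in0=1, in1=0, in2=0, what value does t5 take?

1

t1 = 0 ⊼ 1 = 1
t2 = 1 ⊼ 1 = 0
t3 = 0 ⊼ 0 = 1
t4 = 0 ⊼ 1 = 1
t5 = 1 ⊼ 0 = 1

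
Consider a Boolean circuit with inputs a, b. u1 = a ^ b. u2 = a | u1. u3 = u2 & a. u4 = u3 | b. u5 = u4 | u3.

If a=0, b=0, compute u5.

u1 = 0 ^ 0 = 0
u2 = 0 | 0 = 0
u3 = 0 & 0 = 0
u4 = 0 | 0 = 0
u5 = 0 | 0 = 0

0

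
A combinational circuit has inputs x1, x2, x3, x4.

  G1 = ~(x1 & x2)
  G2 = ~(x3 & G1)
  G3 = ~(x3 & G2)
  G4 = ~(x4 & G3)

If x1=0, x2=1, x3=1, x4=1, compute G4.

0

G1 = ~(0 & 1) = 1
G2 = ~(1 & 1) = 0
G3 = ~(1 & 0) = 1
G4 = ~(1 & 1) = 0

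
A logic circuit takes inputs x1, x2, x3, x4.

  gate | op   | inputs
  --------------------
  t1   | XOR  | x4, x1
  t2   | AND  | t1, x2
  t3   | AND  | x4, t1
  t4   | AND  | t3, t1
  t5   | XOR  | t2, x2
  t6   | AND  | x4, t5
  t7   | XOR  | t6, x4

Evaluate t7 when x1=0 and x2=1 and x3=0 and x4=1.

t1 = 1 XOR 0 = 1
t2 = 1 AND 1 = 1
t5 = 1 XOR 1 = 0
t6 = 1 AND 0 = 0
t7 = 0 XOR 1 = 1

1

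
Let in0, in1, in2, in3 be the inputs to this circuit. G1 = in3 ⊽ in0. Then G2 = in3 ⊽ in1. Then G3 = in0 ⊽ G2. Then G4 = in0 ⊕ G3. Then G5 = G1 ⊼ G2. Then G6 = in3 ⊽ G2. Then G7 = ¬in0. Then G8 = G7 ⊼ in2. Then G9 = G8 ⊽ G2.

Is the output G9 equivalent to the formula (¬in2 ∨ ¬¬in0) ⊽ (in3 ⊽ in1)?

G2 = in3 ⊽ in1
G7 = ¬in0
G8 = G7 ⊼ in2 = ¬in0 ⊼ in2
G9 = G8 ⊽ G2 = (¬in0 ⊼ in2) ⊽ (in3 ⊽ in1)
At in0=0, in1=0, in2=0, in3=0: circuit gives 0, formula gives 0.
At in0=0, in1=0, in2=1, in3=1: circuit gives 1, formula gives 1.
Agrees on all 16 inputs.

Yes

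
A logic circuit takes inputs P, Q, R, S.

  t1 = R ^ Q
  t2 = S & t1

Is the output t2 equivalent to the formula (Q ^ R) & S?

Yes

t1 = R ^ Q
t2 = S & t1 = S & (R ^ Q)
At P=0, Q=0, R=0, S=0: circuit gives 0, formula gives 0.
At P=0, Q=0, R=1, S=1: circuit gives 1, formula gives 1.
Agrees on all 16 inputs.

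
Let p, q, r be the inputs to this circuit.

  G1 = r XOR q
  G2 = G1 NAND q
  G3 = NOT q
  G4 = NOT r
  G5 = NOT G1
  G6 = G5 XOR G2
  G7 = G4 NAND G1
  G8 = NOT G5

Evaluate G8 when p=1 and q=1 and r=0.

1

G1 = 0 XOR 1 = 1
G5 = NOT 1 = 0
G8 = NOT 0 = 1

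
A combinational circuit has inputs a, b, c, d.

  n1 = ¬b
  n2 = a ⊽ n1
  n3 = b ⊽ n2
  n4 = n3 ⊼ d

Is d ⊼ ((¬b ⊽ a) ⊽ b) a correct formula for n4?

n1 = ¬b
n2 = a ⊽ n1 = a ⊽ ¬b
n3 = b ⊽ n2 = b ⊽ (a ⊽ ¬b)
n4 = n3 ⊼ d = (b ⊽ (a ⊽ ¬b)) ⊼ d
At a=0, b=0, c=0, d=1: circuit gives 0, formula gives 0.
At a=0, b=0, c=0, d=0: circuit gives 1, formula gives 1.
Agrees on all 16 inputs.

Yes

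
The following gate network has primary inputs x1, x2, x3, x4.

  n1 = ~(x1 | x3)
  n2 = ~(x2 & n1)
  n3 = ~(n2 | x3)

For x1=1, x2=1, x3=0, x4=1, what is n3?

n1 = ~(1 | 0) = 0
n2 = ~(1 & 0) = 1
n3 = ~(1 | 0) = 0

0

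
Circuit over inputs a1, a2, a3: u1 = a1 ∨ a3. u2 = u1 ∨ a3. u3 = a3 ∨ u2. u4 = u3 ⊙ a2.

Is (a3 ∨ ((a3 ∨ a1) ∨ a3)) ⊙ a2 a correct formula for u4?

Yes

u1 = a1 ∨ a3
u2 = u1 ∨ a3 = (a1 ∨ a3) ∨ a3
u3 = a3 ∨ u2 = a3 ∨ ((a1 ∨ a3) ∨ a3)
u4 = u3 ⊙ a2 = (a3 ∨ ((a1 ∨ a3) ∨ a3)) ⊙ a2
At a1=0, a2=0, a3=1: circuit gives 0, formula gives 0.
At a1=0, a2=0, a3=0: circuit gives 1, formula gives 1.
Agrees on all 8 inputs.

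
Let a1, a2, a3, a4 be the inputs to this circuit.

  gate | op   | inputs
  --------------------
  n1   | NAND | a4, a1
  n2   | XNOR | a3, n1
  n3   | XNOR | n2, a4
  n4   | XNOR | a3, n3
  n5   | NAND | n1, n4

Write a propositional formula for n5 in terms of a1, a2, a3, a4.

n1 = a4 NAND a1
n2 = a3 XNOR n1 = a3 XNOR (a4 NAND a1)
n3 = n2 XNOR a4 = (a3 XNOR (a4 NAND a1)) XNOR a4
n4 = a3 XNOR n3 = a3 XNOR ((a3 XNOR (a4 NAND a1)) XNOR a4)
n5 = n1 NAND n4 = (a4 NAND a1) NAND (a3 XNOR ((a3 XNOR (a4 NAND a1)) XNOR a4))

(a4 NAND a1) NAND (a3 XNOR ((a3 XNOR (a4 NAND a1)) XNOR a4))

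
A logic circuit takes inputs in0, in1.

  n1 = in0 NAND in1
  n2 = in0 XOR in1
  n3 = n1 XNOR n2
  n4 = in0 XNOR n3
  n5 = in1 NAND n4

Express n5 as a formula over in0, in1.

in1 NAND (in0 XNOR ((in0 NAND in1) XNOR (in0 XOR in1)))

n1 = in0 NAND in1
n2 = in0 XOR in1
n3 = n1 XNOR n2 = (in0 NAND in1) XNOR (in0 XOR in1)
n4 = in0 XNOR n3 = in0 XNOR ((in0 NAND in1) XNOR (in0 XOR in1))
n5 = in1 NAND n4 = in1 NAND (in0 XNOR ((in0 NAND in1) XNOR (in0 XOR in1)))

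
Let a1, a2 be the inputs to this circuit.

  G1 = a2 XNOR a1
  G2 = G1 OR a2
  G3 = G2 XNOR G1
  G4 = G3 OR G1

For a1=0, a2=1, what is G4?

0

G1 = 1 XNOR 0 = 0
G2 = 0 OR 1 = 1
G3 = 1 XNOR 0 = 0
G4 = 0 OR 0 = 0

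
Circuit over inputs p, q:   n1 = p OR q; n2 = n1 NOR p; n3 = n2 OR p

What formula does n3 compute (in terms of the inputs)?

n1 = p OR q
n2 = n1 NOR p = (p OR q) NOR p
n3 = n2 OR p = ((p OR q) NOR p) OR p

((p OR q) NOR p) OR p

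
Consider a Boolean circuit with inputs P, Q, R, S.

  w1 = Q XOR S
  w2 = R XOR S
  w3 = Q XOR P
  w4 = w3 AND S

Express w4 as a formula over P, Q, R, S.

(Q XOR P) AND S

w3 = Q XOR P
w4 = w3 AND S = (Q XOR P) AND S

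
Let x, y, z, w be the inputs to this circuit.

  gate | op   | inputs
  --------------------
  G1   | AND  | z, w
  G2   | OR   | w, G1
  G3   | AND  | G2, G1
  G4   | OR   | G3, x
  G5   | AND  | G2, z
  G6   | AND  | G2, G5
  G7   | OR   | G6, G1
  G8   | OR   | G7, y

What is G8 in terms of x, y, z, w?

(((w OR (z AND w)) AND ((w OR (z AND w)) AND z)) OR (z AND w)) OR y

G1 = z AND w
G2 = w OR G1 = w OR (z AND w)
G5 = G2 AND z = (w OR (z AND w)) AND z
G6 = G2 AND G5 = (w OR (z AND w)) AND ((w OR (z AND w)) AND z)
G7 = G6 OR G1 = ((w OR (z AND w)) AND ((w OR (z AND w)) AND z)) OR (z AND w)
G8 = G7 OR y = (((w OR (z AND w)) AND ((w OR (z AND w)) AND z)) OR (z AND w)) OR y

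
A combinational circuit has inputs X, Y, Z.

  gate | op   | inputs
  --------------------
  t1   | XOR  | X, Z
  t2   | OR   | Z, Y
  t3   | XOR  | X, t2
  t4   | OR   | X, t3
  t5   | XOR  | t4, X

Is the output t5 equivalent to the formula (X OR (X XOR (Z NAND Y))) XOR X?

No

t2 = Z OR Y
t3 = X XOR t2 = X XOR (Z OR Y)
t4 = X OR t3 = X OR (X XOR (Z OR Y))
t5 = t4 XOR X = (X OR (X XOR (Z OR Y))) XOR X
At X=0, Y=0, Z=0: circuit gives 0, formula gives 1.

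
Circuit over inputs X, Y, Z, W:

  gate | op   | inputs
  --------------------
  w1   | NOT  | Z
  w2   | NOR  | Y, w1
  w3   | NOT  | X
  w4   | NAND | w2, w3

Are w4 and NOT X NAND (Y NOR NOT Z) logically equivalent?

w1 = NOT Z
w2 = Y NOR w1 = Y NOR NOT Z
w3 = NOT X
w4 = w2 NAND w3 = (Y NOR NOT Z) NAND NOT X
At X=0, Y=0, Z=1, W=0: circuit gives 0, formula gives 0.
At X=0, Y=0, Z=0, W=0: circuit gives 1, formula gives 1.
Agrees on all 16 inputs.

Yes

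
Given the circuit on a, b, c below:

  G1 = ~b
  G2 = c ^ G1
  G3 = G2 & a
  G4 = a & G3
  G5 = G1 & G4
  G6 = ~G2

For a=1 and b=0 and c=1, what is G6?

G1 = ~0 = 1
G2 = 1 ^ 1 = 0
G6 = ~0 = 1

1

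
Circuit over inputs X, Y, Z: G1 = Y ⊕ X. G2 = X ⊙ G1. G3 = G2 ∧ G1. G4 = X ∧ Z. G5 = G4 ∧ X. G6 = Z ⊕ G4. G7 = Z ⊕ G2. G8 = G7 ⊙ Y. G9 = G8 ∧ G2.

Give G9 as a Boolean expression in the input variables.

((Z ⊕ (X ⊙ (Y ⊕ X))) ⊙ Y) ∧ (X ⊙ (Y ⊕ X))

G1 = Y ⊕ X
G2 = X ⊙ G1 = X ⊙ (Y ⊕ X)
G7 = Z ⊕ G2 = Z ⊕ (X ⊙ (Y ⊕ X))
G8 = G7 ⊙ Y = (Z ⊕ (X ⊙ (Y ⊕ X))) ⊙ Y
G9 = G8 ∧ G2 = ((Z ⊕ (X ⊙ (Y ⊕ X))) ⊙ Y) ∧ (X ⊙ (Y ⊕ X))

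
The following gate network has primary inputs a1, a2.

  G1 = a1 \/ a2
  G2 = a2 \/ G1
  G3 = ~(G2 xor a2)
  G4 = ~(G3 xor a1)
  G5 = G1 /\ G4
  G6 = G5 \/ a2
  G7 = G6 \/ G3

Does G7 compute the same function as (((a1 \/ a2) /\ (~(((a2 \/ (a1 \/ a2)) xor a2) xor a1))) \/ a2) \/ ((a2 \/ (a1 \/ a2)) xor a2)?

G1 = a1 \/ a2
G2 = a2 \/ G1 = a2 \/ (a1 \/ a2)
G3 = ~(G2 xor a2) = ~((a2 \/ (a1 \/ a2)) xor a2)
G4 = ~(G3 xor a1) = ~((~((a2 \/ (a1 \/ a2)) xor a2)) xor a1)
G5 = G1 /\ G4 = (a1 \/ a2) /\ (~((~((a2 \/ (a1 \/ a2)) xor a2)) xor a1))
G6 = G5 \/ a2 = ((a1 \/ a2) /\ (~((~((a2 \/ (a1 \/ a2)) xor a2)) xor a1))) \/ a2
G7 = G6 \/ G3 = (((a1 \/ a2) /\ (~((~((a2 \/ (a1 \/ a2)) xor a2)) xor a1))) \/ a2) \/ (~((a2 \/ (a1 \/ a2)) xor a2))
At a1=0, a2=0: circuit gives 1, formula gives 0.

No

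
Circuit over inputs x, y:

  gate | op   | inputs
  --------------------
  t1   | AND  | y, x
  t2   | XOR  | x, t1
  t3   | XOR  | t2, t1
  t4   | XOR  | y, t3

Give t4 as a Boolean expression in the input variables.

y XOR ((x XOR (y AND x)) XOR (y AND x))

t1 = y AND x
t2 = x XOR t1 = x XOR (y AND x)
t3 = t2 XOR t1 = (x XOR (y AND x)) XOR (y AND x)
t4 = y XOR t3 = y XOR ((x XOR (y AND x)) XOR (y AND x))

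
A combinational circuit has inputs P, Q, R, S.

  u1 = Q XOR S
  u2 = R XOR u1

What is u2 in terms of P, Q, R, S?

u1 = Q XOR S
u2 = R XOR u1 = R XOR (Q XOR S)

R XOR (Q XOR S)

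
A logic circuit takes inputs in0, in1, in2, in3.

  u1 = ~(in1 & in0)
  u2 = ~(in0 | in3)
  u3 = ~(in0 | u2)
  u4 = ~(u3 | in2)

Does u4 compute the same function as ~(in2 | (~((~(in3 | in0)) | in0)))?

Yes

u2 = ~(in0 | in3)
u3 = ~(in0 | u2) = ~(in0 | (~(in0 | in3)))
u4 = ~(u3 | in2) = ~((~(in0 | (~(in0 | in3)))) | in2)
At in0=0, in1=0, in2=0, in3=1: circuit gives 0, formula gives 0.
At in0=0, in1=0, in2=0, in3=0: circuit gives 1, formula gives 1.
Agrees on all 16 inputs.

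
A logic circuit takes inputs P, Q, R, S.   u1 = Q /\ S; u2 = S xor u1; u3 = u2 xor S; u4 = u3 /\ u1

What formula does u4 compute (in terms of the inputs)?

((S xor (Q /\ S)) xor S) /\ (Q /\ S)

u1 = Q /\ S
u2 = S xor u1 = S xor (Q /\ S)
u3 = u2 xor S = (S xor (Q /\ S)) xor S
u4 = u3 /\ u1 = ((S xor (Q /\ S)) xor S) /\ (Q /\ S)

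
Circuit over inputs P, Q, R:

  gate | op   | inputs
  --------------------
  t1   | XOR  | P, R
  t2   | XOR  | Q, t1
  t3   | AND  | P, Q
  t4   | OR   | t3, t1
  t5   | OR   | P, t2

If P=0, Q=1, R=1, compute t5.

0

t1 = 0 XOR 1 = 1
t2 = 1 XOR 1 = 0
t5 = 0 OR 0 = 0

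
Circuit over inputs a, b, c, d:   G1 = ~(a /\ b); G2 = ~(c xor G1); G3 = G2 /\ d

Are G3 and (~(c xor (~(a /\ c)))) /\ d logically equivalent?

No

G1 = ~(a /\ b)
G2 = ~(c xor G1) = ~(c xor (~(a /\ b)))
G3 = G2 /\ d = (~(c xor (~(a /\ b)))) /\ d
At a=1, b=0, c=1, d=1: circuit gives 1, formula gives 0.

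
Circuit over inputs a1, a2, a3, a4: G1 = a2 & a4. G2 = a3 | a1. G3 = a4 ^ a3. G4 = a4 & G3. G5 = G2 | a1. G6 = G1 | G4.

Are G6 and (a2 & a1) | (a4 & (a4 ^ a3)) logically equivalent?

G1 = a2 & a4
G3 = a4 ^ a3
G4 = a4 & G3 = a4 & (a4 ^ a3)
G6 = G1 | G4 = (a2 & a4) | (a4 & (a4 ^ a3))
At a1=0, a2=1, a3=1, a4=1: circuit gives 1, formula gives 0.

No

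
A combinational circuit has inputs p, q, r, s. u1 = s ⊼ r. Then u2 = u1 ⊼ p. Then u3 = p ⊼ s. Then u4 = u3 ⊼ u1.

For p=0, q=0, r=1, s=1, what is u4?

1

u1 = 1 ⊼ 1 = 0
u3 = 0 ⊼ 1 = 1
u4 = 1 ⊼ 0 = 1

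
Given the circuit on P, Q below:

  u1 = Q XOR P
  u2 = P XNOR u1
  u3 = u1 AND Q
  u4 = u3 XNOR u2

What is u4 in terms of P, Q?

u1 = Q XOR P
u2 = P XNOR u1 = P XNOR (Q XOR P)
u3 = u1 AND Q = (Q XOR P) AND Q
u4 = u3 XNOR u2 = ((Q XOR P) AND Q) XNOR (P XNOR (Q XOR P))

((Q XOR P) AND Q) XNOR (P XNOR (Q XOR P))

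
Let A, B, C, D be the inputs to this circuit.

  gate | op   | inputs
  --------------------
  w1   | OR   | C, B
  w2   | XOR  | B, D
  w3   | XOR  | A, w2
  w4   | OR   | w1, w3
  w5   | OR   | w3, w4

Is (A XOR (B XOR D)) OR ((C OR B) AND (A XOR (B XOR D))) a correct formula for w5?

w1 = C OR B
w2 = B XOR D
w3 = A XOR w2 = A XOR (B XOR D)
w4 = w1 OR w3 = (C OR B) OR (A XOR (B XOR D))
w5 = w3 OR w4 = (A XOR (B XOR D)) OR ((C OR B) OR (A XOR (B XOR D)))
At A=0, B=0, C=1, D=0: circuit gives 1, formula gives 0.

No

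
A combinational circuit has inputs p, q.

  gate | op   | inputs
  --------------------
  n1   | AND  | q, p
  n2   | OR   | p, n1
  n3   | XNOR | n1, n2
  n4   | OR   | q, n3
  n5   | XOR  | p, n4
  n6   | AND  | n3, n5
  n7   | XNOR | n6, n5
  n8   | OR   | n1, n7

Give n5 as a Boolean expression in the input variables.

p XOR (q OR ((q AND p) XNOR (p OR (q AND p))))

n1 = q AND p
n2 = p OR n1 = p OR (q AND p)
n3 = n1 XNOR n2 = (q AND p) XNOR (p OR (q AND p))
n4 = q OR n3 = q OR ((q AND p) XNOR (p OR (q AND p)))
n5 = p XOR n4 = p XOR (q OR ((q AND p) XNOR (p OR (q AND p))))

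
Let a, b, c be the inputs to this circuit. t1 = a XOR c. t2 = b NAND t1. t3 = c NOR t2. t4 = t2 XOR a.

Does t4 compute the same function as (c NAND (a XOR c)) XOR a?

t1 = a XOR c
t2 = b NAND t1 = b NAND (a XOR c)
t4 = t2 XOR a = (b NAND (a XOR c)) XOR a
At a=0, b=0, c=1: circuit gives 1, formula gives 0.

No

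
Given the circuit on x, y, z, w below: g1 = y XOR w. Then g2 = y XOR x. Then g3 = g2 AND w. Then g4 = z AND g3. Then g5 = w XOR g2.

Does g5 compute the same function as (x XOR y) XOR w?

Yes

g2 = y XOR x
g5 = w XOR g2 = w XOR (y XOR x)
At x=0, y=0, z=0, w=0: circuit gives 0, formula gives 0.
At x=0, y=0, z=0, w=1: circuit gives 1, formula gives 1.
Agrees on all 16 inputs.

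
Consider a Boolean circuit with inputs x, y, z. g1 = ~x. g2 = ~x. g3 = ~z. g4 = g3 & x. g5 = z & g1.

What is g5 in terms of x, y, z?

z & ~x

g1 = ~x
g5 = z & g1 = z & ~x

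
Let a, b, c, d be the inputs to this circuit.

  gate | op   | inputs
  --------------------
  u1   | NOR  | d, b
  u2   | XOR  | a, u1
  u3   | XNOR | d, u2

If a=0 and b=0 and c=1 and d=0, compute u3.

u1 = 0 NOR 0 = 1
u2 = 0 XOR 1 = 1
u3 = 0 XNOR 1 = 0

0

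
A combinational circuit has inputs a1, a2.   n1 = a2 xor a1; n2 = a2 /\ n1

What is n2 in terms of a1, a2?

a2 /\ (a2 xor a1)

n1 = a2 xor a1
n2 = a2 /\ n1 = a2 /\ (a2 xor a1)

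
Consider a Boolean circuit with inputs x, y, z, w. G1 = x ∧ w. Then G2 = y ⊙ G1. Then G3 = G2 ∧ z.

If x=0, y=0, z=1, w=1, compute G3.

1

G1 = 0 ∧ 1 = 0
G2 = 0 ⊙ 0 = 1
G3 = 1 ∧ 1 = 1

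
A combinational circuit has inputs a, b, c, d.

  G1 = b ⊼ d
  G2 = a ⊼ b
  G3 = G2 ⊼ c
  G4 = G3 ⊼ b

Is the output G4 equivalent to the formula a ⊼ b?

G2 = a ⊼ b
G3 = G2 ⊼ c = (a ⊼ b) ⊼ c
G4 = G3 ⊼ b = ((a ⊼ b) ⊼ c) ⊼ b
At a=0, b=1, c=0, d=0: circuit gives 0, formula gives 1.

No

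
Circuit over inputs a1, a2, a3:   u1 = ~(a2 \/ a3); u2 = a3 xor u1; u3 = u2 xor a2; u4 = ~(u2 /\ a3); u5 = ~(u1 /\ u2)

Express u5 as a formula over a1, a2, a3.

~((~(a2 \/ a3)) /\ (a3 xor (~(a2 \/ a3))))

u1 = ~(a2 \/ a3)
u2 = a3 xor u1 = a3 xor (~(a2 \/ a3))
u5 = ~(u1 /\ u2) = ~((~(a2 \/ a3)) /\ (a3 xor (~(a2 \/ a3))))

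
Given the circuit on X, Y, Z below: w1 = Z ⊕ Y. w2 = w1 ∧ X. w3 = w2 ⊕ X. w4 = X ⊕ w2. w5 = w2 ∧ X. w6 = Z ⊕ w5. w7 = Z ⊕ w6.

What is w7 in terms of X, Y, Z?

Z ⊕ (Z ⊕ (((Z ⊕ Y) ∧ X) ∧ X))

w1 = Z ⊕ Y
w2 = w1 ∧ X = (Z ⊕ Y) ∧ X
w5 = w2 ∧ X = ((Z ⊕ Y) ∧ X) ∧ X
w6 = Z ⊕ w5 = Z ⊕ (((Z ⊕ Y) ∧ X) ∧ X)
w7 = Z ⊕ w6 = Z ⊕ (Z ⊕ (((Z ⊕ Y) ∧ X) ∧ X))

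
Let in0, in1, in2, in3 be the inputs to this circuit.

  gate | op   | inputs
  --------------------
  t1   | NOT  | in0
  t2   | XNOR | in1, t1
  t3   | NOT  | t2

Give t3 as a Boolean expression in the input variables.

t1 = NOT in0
t2 = in1 XNOR t1 = in1 XNOR NOT in0
t3 = NOT t2 = NOT (in1 XNOR NOT in0)

NOT (in1 XNOR NOT in0)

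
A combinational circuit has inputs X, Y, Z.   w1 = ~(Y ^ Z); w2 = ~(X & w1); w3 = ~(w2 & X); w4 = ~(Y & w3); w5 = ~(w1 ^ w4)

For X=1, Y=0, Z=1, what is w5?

w1 = ~(0 ^ 1) = 0
w2 = ~(1 & 0) = 1
w3 = ~(1 & 1) = 0
w4 = ~(0 & 0) = 1
w5 = ~(0 ^ 1) = 0

0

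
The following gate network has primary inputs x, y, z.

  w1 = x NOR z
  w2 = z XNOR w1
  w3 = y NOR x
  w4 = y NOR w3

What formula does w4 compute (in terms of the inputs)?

w3 = y NOR x
w4 = y NOR w3 = y NOR (y NOR x)

y NOR (y NOR x)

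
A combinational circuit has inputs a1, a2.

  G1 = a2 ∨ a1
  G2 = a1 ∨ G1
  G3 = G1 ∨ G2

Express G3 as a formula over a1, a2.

(a2 ∨ a1) ∨ (a1 ∨ (a2 ∨ a1))

G1 = a2 ∨ a1
G2 = a1 ∨ G1 = a1 ∨ (a2 ∨ a1)
G3 = G1 ∨ G2 = (a2 ∨ a1) ∨ (a1 ∨ (a2 ∨ a1))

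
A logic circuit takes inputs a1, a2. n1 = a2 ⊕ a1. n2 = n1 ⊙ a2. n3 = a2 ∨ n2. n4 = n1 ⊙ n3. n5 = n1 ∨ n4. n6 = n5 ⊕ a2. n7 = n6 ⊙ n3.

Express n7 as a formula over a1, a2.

n1 = a2 ⊕ a1
n2 = n1 ⊙ a2 = (a2 ⊕ a1) ⊙ a2
n3 = a2 ∨ n2 = a2 ∨ ((a2 ⊕ a1) ⊙ a2)
n4 = n1 ⊙ n3 = (a2 ⊕ a1) ⊙ (a2 ∨ ((a2 ⊕ a1) ⊙ a2))
n5 = n1 ∨ n4 = (a2 ⊕ a1) ∨ ((a2 ⊕ a1) ⊙ (a2 ∨ ((a2 ⊕ a1) ⊙ a2)))
n6 = n5 ⊕ a2 = ((a2 ⊕ a1) ∨ ((a2 ⊕ a1) ⊙ (a2 ∨ ((a2 ⊕ a1) ⊙ a2)))) ⊕ a2
n7 = n6 ⊙ n3 = (((a2 ⊕ a1) ∨ ((a2 ⊕ a1) ⊙ (a2 ∨ ((a2 ⊕ a1) ⊙ a2)))) ⊕ a2) ⊙ (a2 ∨ ((a2 ⊕ a1) ⊙ a2))

(((a2 ⊕ a1) ∨ ((a2 ⊕ a1) ⊙ (a2 ∨ ((a2 ⊕ a1) ⊙ a2)))) ⊕ a2) ⊙ (a2 ∨ ((a2 ⊕ a1) ⊙ a2))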